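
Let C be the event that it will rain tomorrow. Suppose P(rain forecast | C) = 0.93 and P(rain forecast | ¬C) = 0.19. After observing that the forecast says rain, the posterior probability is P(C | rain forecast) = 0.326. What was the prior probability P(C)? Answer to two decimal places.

In odds form, posterior odds = prior odds × likelihood ratio, so prior odds = posterior odds ÷ LR.
Posterior odds = 0.326/(1−0.326) = 0.4837. LR = 0.93/0.19 = 4.8947.
Prior odds = 0.4837/4.8947 = 0.0988, so P(C) = 0.0988/(1+0.0988) ≈ 0.09.

P(C) = 0.09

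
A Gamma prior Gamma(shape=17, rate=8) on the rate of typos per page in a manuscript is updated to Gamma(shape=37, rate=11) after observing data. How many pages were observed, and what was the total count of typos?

n = 3 pages with total 20 typos

Gamma–Poisson conjugacy: posterior shape = α + Σxᵢ, posterior rate = β + n.
Matching: Σxᵢ = 37 − 17 = 20 and n = 11 − 8 = 3.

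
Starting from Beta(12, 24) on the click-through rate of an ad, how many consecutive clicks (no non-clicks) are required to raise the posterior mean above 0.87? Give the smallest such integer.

After k clicks and 0 non-clicks the posterior is Beta(12+k, 24), with mean (12+k)/(12+24+k).
Set (12+k)/(36+k) > 0.87 and solve: k > (0.87·36 − 12)/(1 − 0.87) = 148.615.
The smallest integer exceeding 148.615 is 149.

k = 149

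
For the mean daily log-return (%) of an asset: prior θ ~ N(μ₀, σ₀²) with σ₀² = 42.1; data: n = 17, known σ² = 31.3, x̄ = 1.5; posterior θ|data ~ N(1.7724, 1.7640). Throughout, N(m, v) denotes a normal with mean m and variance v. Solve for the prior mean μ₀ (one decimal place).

The posterior mean is a precision-weighted average: μ_n = (τ₀μ₀ + τ_data·x̄)/(τ₀+τ_data), with τ₀=1/σ₀² and τ_data=n/σ².
Here τ₀ = 1/42.1 = 0.023753 and τ_data = 17/31.3 = 0.543131, so τ_n = 0.566884.
Rearranging for μ₀: μ₀ = (μ_n·τ_n − τ_data·x̄)/τ₀ = (1.7724·0.566884 − 0.543131·1.5) / 0.023753 = 0.190049/0.023753 ≈ 8.0.

μ₀ = 8.0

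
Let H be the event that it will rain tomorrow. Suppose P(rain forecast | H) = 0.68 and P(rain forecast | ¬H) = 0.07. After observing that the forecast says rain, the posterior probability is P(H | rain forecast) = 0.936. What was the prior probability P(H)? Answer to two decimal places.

P(H) = 0.60

In odds form, posterior odds = prior odds × likelihood ratio, so prior odds = posterior odds ÷ LR.
Posterior odds = 0.936/(1−0.936) = 14.6250. LR = 0.68/0.07 = 9.7143.
Prior odds = 14.6250/9.7143 = 1.5055, so P(H) = 1.5055/(1+1.5055) ≈ 0.60.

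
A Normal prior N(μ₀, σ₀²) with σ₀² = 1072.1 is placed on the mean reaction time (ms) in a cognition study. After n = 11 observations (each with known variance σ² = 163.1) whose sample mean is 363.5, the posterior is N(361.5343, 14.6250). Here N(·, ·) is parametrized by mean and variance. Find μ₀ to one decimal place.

With known observation variance, the Normal–Normal posterior has precision τ_n = τ₀ + n/σ² and mean μ_n = (τ₀μ₀ + (n/σ²)x̄)/τ_n.
Here τ₀ = 1/1072.1 = 0.000933 and τ_data = 11/163.1 = 0.067443, so τ_n = 0.068376.
Rearranging for μ₀: μ₀ = (μ_n·τ_n − τ_data·x̄)/τ₀ = (361.5343·0.068376 − 0.067443·363.5) / 0.000933 = 0.204739/0.000933 ≈ 219.4.

μ₀ = 219.4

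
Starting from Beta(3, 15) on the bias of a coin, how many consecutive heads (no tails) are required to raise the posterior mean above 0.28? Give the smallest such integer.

k = 3

After k heads and 0 tails the posterior is Beta(3+k, 15), with mean (3+k)/(3+15+k).
Set (3+k)/(18+k) > 0.28 and solve: k > (0.28·18 − 3)/(1 − 0.28) = 2.833.
The smallest integer exceeding 2.833 is 3.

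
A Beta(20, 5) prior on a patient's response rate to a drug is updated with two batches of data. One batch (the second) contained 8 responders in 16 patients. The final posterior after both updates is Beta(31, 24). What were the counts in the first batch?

Because Beta–binomial updating is additive in the counts, the combined data contributed (α_post−α_prior, β_post−β_prior) successes and failures.
Total across both batches: 31−20=11 responders, 24−5=19 non-responders.
Subtract the second batch: 11−8=3 responders and 19−8=11 non-responders.

3 responders and 11 non-responders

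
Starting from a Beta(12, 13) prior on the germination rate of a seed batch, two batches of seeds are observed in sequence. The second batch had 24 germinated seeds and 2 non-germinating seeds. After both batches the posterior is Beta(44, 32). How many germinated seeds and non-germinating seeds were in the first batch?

8 germinated seeds and 17 non-germinating seeds

Because Beta–binomial updating is additive in the counts, the combined data contributed (α_post−α_prior, β_post−β_prior) successes and failures.
Total across both batches: 44−12=32 germinated seeds, 32−13=19 non-germinating seeds.
Subtract the second batch: 32−24=8 germinated seeds and 19−2=17 non-germinating seeds.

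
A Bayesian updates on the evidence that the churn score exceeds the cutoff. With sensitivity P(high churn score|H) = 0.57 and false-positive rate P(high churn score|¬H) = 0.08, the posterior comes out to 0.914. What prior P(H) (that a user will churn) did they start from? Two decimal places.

P(H) = 0.60

In odds form, posterior odds = prior odds × likelihood ratio, so prior odds = posterior odds ÷ LR.
Posterior odds = 0.914/(1−0.914) = 10.6279. LR = 0.57/0.08 = 7.1250.
Prior odds = 10.6279/7.1250 = 1.4916, so P(H) = 1.4916/(1+1.4916) ≈ 0.60.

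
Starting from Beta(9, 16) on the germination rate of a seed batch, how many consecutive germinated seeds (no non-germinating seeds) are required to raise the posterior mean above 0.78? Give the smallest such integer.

After k germinated seeds and 0 non-germinating seeds the posterior is Beta(9+k, 16), with mean (9+k)/(9+16+k).
Set (9+k)/(25+k) > 0.78 and solve: k > (0.78·25 − 9)/(1 − 0.78) = 47.727.
The smallest integer exceeding 47.727 is 48, and checking k=48: (57)/(73) = 0.7808 > 0.78.

k = 48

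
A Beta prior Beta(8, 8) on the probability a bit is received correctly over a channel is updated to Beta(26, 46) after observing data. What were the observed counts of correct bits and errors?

A Beta(a, b) prior with s successes and f failures in binomial data gives a Beta(a+s, b+f) posterior.
So s = 26 − 8 = 18 and f = 46 − 8 = 38.

18 correct bits and 38 errors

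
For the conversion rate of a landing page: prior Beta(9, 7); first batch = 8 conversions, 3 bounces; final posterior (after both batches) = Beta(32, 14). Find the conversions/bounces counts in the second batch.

Sequential conjugate updates are equivalent to a single update on the pooled data, so total successes = posterior α − prior α and total failures = posterior β − prior β.
Total across both batches: 32−9=23 conversions, 14−7=7 bounces.
Subtract the first batch: 23−8=15 conversions and 7−3=4 bounces.

15 conversions and 4 bounces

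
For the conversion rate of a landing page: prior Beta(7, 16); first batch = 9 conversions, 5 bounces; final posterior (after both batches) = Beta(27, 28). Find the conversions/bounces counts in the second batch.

Sequential conjugate updates are equivalent to a single update on the pooled data, so total successes = posterior α − prior α and total failures = posterior β − prior β.
Total across both batches: 27−7=20 conversions, 28−16=12 bounces.
Subtract the first batch: 20−9=11 conversions and 12−5=7 bounces.

11 conversions and 7 bounces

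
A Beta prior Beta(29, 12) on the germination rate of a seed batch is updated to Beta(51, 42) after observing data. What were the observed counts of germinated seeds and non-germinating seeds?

22 germinated seeds and 30 non-germinating seeds

Under Beta–binomial conjugacy the posterior parameters are (a+s, b+f).
So s = 51 − 29 = 22 and f = 42 − 12 = 30.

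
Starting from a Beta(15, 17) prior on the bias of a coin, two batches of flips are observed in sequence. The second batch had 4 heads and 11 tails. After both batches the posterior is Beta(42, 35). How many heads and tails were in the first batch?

23 heads and 7 tails

Because Beta–binomial updating is additive in the counts, the combined data contributed (α_post−α_prior, β_post−β_prior) successes and failures.
Total across both batches: 42−15=27 heads, 35−17=18 tails.
Subtract the second batch: 27−4=23 heads and 18−11=7 tails.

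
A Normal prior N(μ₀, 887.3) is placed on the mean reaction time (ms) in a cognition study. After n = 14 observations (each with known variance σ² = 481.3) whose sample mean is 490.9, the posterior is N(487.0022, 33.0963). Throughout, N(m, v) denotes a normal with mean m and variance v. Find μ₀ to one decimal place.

μ₀ = 386.4

The posterior mean is a precision-weighted average: μ_n = (τ₀μ₀ + τ_data·x̄)/(τ₀+τ_data), with τ₀=1/σ₀² and τ_data=n/σ².
Here τ₀ = 1/887.3 = 0.001127 and τ_data = 14/481.3 = 0.029088, so τ_n = 0.030215.
Rearranging for μ₀: μ₀ = (μ_n·τ_n − τ_data·x̄)/τ₀ = (487.0022·0.030215 − 0.029088·490.9) / 0.001127 = 0.435472/0.001127 ≈ 386.4.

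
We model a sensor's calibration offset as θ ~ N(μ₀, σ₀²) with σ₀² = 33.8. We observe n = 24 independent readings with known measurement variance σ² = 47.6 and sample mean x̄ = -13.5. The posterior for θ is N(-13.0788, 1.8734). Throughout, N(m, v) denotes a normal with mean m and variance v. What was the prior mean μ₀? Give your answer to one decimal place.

μ₀ = -5.9

With known observation variance, the Normal–Normal posterior has precision τ_n = τ₀ + n/σ² and mean μ_n = (τ₀μ₀ + (n/σ²)x̄)/τ_n.
Here τ₀ = 1/33.8 = 0.029586 and τ_data = 24/47.6 = 0.504202, so τ_n = 0.533788.
Rearranging for μ₀: μ₀ = (μ_n·τ_n − τ_data·x̄)/τ₀ = (-13.0788·0.533788 − 0.504202·-13.5) / 0.029586 = -0.174579/0.029586 ≈ -5.9.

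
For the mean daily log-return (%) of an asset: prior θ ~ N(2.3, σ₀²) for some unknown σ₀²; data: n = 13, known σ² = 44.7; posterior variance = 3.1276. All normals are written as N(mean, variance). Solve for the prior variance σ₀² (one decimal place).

For the Normal–Normal model with known σ², precisions add: τ_n = τ₀ + n/σ².
So 1/σ₀² = 1/3.1276 − 13/44.7 = 0.319734 − 0.290828 = 0.028906.
Hence σ₀² = 1/0.028906 ≈ 34.6.

σ₀² = 34.6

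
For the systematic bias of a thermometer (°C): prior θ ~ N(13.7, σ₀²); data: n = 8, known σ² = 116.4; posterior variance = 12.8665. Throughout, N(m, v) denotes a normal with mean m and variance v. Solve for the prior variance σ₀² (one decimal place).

σ₀² = 111.2

For the Normal–Normal model with known σ², precisions add: τ_n = τ₀ + n/σ².
So 1/σ₀² = 1/12.8665 − 8/116.4 = 0.077721 − 0.068729 = 0.008992.
Hence σ₀² = 1/0.008992 ≈ 111.2.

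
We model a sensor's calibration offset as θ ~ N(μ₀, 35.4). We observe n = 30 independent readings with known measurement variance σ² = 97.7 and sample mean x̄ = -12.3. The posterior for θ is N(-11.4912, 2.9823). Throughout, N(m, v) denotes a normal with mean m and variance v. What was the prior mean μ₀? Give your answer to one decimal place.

The posterior mean is a precision-weighted average: μ_n = (τ₀μ₀ + τ_data·x̄)/(τ₀+τ_data), with τ₀=1/σ₀² and τ_data=n/σ².
Here τ₀ = 1/35.4 = 0.028249 and τ_data = 30/97.7 = 0.307062, so τ_n = 0.335311.
Rearranging for μ₀: μ₀ = (μ_n·τ_n − τ_data·x̄)/τ₀ = (-11.4912·0.335311 − 0.307062·-12.3) / 0.028249 = -0.076263/0.028249 ≈ -2.7.

μ₀ = -2.7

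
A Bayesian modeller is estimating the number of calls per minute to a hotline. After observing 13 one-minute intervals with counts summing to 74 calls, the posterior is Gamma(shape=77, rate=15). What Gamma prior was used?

A Gamma(α, β) prior (rate parametrization) on a Poisson rate with n observations summing to S gives posterior Gamma(α+S, β+n).
So α = 77 − 74 = 3 and β = 15 − 13 = 2.

Gamma(shape=3, rate=2)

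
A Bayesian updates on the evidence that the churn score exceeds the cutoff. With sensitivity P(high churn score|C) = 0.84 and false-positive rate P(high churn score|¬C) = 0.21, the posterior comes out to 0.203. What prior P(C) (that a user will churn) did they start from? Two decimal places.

In odds form, posterior odds = prior odds × likelihood ratio, so prior odds = posterior odds ÷ LR.
Posterior odds = 0.203/(1−0.203) = 0.2547. LR = 0.84/0.21 = 4.0000.
Prior odds = 0.2547/4.0000 = 0.0637, so P(C) = 0.0637/(1+0.0637) ≈ 0.06.

P(C) = 0.06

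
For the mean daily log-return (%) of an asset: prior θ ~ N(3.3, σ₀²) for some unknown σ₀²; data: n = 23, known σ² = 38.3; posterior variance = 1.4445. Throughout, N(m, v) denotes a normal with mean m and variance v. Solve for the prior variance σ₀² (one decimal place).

σ₀² = 10.9

For the Normal–Normal model with known σ², precisions add: τ_n = τ₀ + n/σ².
So 1/σ₀² = 1/1.4445 − 23/38.3 = 0.692281 − 0.600522 = 0.091759.
Hence σ₀² = 1/0.091759 ≈ 10.9.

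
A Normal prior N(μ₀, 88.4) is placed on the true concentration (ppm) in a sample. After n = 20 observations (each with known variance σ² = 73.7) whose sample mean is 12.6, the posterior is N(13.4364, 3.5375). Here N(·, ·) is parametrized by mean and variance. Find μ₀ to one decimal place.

μ₀ = 33.5

With known observation variance, the Normal–Normal posterior has precision τ_n = τ₀ + n/σ² and mean μ_n = (τ₀μ₀ + (n/σ²)x̄)/τ_n.
Here τ₀ = 1/88.4 = 0.011312 and τ_data = 20/73.7 = 0.271370, so τ_n = 0.282682.
Rearranging for μ₀: μ₀ = (μ_n·τ_n − τ_data·x̄)/τ₀ = (13.4364·0.282682 − 0.271370·12.6) / 0.011312 = 0.378966/0.011312 ≈ 33.5.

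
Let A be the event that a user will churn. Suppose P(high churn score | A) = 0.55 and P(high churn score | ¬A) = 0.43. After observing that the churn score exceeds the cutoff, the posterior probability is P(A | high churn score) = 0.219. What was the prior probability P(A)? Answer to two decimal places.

P(A) = 0.18

In odds form, posterior odds = prior odds × likelihood ratio, so prior odds = posterior odds ÷ LR.
Posterior odds = 0.219/(1−0.219) = 0.2804. LR = 0.55/0.43 = 1.2791.
Prior odds = 0.2804/1.2791 = 0.2192, so P(A) = 0.2192/(1+0.2192) ≈ 0.18.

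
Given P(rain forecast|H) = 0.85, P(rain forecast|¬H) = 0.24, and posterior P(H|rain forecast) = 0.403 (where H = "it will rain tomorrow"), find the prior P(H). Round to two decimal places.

In odds form, posterior odds = prior odds × likelihood ratio, so prior odds = posterior odds ÷ LR.
Posterior odds = 0.403/(1−0.403) = 0.6750. LR = 0.85/0.24 = 3.5417.
Prior odds = 0.6750/3.5417 = 0.1906, so P(H) = 0.1906/(1+0.1906) ≈ 0.16.

P(H) = 0.16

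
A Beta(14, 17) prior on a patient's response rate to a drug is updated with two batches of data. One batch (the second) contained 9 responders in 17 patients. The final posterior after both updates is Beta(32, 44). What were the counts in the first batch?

9 responders and 19 non-responders

Sequential conjugate updates are equivalent to a single update on the pooled data, so total successes = posterior α − prior α and total failures = posterior β − prior β.
Total across both batches: 32−14=18 responders, 44−17=27 non-responders.
Subtract the second batch: 18−9=9 responders and 27−8=19 non-responders.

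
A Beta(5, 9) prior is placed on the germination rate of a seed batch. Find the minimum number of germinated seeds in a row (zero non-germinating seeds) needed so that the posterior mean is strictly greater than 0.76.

k = 24

After k germinated seeds and 0 non-germinating seeds the posterior is Beta(5+k, 9), with mean (5+k)/(5+9+k).
Set (5+k)/(14+k) > 0.76 and solve: k > (0.76·14 − 5)/(1 − 0.76) = 23.500.
The smallest integer exceeding 23.500 is 24, and checking k=24: (29)/(38) = 0.7632 > 0.76.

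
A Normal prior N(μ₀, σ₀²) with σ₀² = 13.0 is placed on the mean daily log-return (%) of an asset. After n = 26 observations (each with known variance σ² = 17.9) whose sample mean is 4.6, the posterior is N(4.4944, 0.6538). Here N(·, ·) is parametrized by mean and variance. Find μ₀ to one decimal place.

With known observation variance, the Normal–Normal posterior has precision τ_n = τ₀ + n/σ² and mean μ_n = (τ₀μ₀ + (n/σ²)x̄)/τ_n.
Here τ₀ = 1/13.0 = 0.076923 and τ_data = 26/17.9 = 1.452514, so τ_n = 1.529437.
Rearranging for μ₀: μ₀ = (μ_n·τ_n − τ_data·x̄)/τ₀ = (4.4944·1.529437 − 1.452514·4.6) / 0.076923 = 0.192337/0.076923 ≈ 2.5.

μ₀ = 2.5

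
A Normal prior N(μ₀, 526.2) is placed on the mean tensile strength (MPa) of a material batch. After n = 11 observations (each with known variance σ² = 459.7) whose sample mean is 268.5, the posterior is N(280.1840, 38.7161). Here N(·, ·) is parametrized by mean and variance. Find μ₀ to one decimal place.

With known observation variance, the Normal–Normal posterior has precision τ_n = τ₀ + n/σ² and mean μ_n = (τ₀μ₀ + (n/σ²)x̄)/τ_n.
Here τ₀ = 1/526.2 = 0.001900 and τ_data = 11/459.7 = 0.023929, so τ_n = 0.025829.
Rearranging for μ₀: μ₀ = (μ_n·τ_n − τ_data·x̄)/τ₀ = (280.1840·0.025829 − 0.023929·268.5) / 0.001900 = 0.811936/0.001900 ≈ 427.3.

μ₀ = 427.3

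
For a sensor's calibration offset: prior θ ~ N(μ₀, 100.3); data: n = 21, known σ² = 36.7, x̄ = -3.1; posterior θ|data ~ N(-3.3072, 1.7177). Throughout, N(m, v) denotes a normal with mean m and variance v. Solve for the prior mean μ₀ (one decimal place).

μ₀ = -15.2

The posterior mean is a precision-weighted average: μ_n = (τ₀μ₀ + τ_data·x̄)/(τ₀+τ_data), with τ₀=1/σ₀² and τ_data=n/σ².
Here τ₀ = 1/100.3 = 0.009970 and τ_data = 21/36.7 = 0.572207, so τ_n = 0.582177.
Rearranging for μ₀: μ₀ = (μ_n·τ_n − τ_data·x̄)/τ₀ = (-3.3072·0.582177 − 0.572207·-3.1) / 0.009970 = -0.151534/0.009970 ≈ -15.2.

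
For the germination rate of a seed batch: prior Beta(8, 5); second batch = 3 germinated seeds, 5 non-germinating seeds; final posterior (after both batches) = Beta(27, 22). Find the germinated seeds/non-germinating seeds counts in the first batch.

Because Beta–binomial updating is additive in the counts, the combined data contributed (α_post−α_prior, β_post−β_prior) successes and failures.
Total across both batches: 27−8=19 germinated seeds, 22−5=17 non-germinating seeds.
Subtract the second batch: 19−3=16 germinated seeds and 17−5=12 non-germinating seeds.

16 germinated seeds and 12 non-germinating seeds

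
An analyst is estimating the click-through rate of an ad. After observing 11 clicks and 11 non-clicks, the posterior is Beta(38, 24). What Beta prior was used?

Under Beta–binomial conjugacy the posterior parameters are (a+s, b+f).
Subtract the data counts: 38−11=27, 24−11=13.

Beta(27, 13)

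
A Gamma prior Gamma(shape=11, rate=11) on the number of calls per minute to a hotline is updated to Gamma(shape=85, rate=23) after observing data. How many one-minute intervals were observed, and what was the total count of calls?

A Gamma(α, β) prior (rate parametrization) on a Poisson rate with n observations summing to S gives posterior Gamma(α+S, β+n).
Matching: Σxᵢ = 85 − 11 = 74 and n = 23 − 11 = 12.

n = 12 one-minute intervals with total 74 calls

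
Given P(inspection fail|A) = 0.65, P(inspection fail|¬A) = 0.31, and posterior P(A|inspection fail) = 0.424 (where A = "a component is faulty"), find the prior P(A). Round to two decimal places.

Bayes' rule in odds form gives O(A|E) = O(A)·[P(E|A)/P(E|¬A)], hence O(A) = O(A|E)/LR.
Posterior odds = 0.424/(1−0.424) = 0.7361. LR = 0.65/0.31 = 2.0968.
Prior odds = 0.7361/2.0968 = 0.3511, so P(A) = 0.3511/(1+0.3511) ≈ 0.26.

P(A) = 0.26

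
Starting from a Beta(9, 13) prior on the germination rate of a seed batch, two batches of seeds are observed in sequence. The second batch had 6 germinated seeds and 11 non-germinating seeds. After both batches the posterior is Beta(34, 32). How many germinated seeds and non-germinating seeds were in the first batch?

Sequential conjugate updates are equivalent to a single update on the pooled data, so total successes = posterior α − prior α and total failures = posterior β − prior β.
Total across both batches: 34−9=25 germinated seeds, 32−13=19 non-germinating seeds.
Subtract the second batch: 25−6=19 germinated seeds and 19−11=8 non-germinating seeds.

19 germinated seeds and 8 non-germinating seeds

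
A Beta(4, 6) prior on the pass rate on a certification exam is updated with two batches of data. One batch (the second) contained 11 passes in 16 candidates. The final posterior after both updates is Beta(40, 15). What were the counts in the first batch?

25 passes and 4 failures

Because Beta–binomial updating is additive in the counts, the combined data contributed (α_post−α_prior, β_post−β_prior) successes and failures.
Total across both batches: 40−4=36 passes, 15−6=9 failures.
Subtract the second batch: 36−11=25 passes and 9−5=4 failures.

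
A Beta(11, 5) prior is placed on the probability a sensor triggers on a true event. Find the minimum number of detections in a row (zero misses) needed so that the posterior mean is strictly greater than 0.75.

After k detections and 0 misses the posterior is Beta(11+k, 5), with mean (11+k)/(11+5+k).
Set (11+k)/(16+k) > 0.75 and solve: k > (0.75·16 − 11)/(1 − 0.75) = 4.000.
The smallest integer exceeding 4.000 is 5.

k = 5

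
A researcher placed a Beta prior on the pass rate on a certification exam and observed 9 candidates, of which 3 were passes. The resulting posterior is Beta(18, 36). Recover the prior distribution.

Beta is conjugate to the binomial likelihood: posterior = Beta(α+s, β+f).
So α = 18 − 3 = 15 and β = 36 − 6 = 30.

Beta(15, 30)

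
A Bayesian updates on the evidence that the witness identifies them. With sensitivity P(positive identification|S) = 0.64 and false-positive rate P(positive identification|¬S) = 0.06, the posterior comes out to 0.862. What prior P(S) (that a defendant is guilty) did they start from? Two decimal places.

In odds form, posterior odds = prior odds × likelihood ratio, so prior odds = posterior odds ÷ LR.
Posterior odds = 0.862/(1−0.862) = 6.2464. LR = 0.64/0.06 = 10.6667.
Prior odds = 6.2464/10.6667 = 0.5856, so P(S) = 0.5856/(1+0.5856) ≈ 0.37.

P(S) = 0.37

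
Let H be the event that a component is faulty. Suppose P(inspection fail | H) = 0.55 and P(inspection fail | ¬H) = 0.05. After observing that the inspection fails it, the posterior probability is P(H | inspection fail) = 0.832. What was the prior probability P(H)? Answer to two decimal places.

Bayes' rule in odds form gives O(H|E) = O(H)·[P(E|H)/P(E|¬H)], hence O(H) = O(H|E)/LR.
Posterior odds = 0.832/(1−0.832) = 4.9524. LR = 0.55/0.05 = 11.0000.
Prior odds = 4.9524/11.0000 = 0.4502, so P(H) = 0.4502/(1+0.4502) ≈ 0.31.

P(H) = 0.31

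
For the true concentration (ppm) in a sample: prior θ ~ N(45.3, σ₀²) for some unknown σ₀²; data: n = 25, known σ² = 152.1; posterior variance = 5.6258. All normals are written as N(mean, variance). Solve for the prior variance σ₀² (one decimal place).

For the Normal–Normal model with known σ², precisions add: τ_n = τ₀ + n/σ².
So 1/σ₀² = 1/5.6258 − 25/152.1 = 0.177752 − 0.164366 = 0.013386.
Hence σ₀² = 1/0.013386 ≈ 74.7.

σ₀² = 74.7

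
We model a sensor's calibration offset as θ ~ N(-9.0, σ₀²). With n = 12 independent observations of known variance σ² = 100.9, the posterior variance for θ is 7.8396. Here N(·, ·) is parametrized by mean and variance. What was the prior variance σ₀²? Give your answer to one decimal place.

σ₀² = 115.9

Posterior precision equals prior precision plus data precision: 1/σ_n² = 1/σ₀² + n/σ².
So 1/σ₀² = 1/7.8396 − 12/100.9 = 0.127558 − 0.118930 = 0.008628.
Hence σ₀² = 1/0.008628 ≈ 115.9.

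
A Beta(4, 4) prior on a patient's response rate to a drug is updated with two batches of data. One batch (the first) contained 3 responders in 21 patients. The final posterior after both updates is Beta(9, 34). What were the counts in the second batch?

2 responders and 12 non-responders

Because Beta–binomial updating is additive in the counts, the combined data contributed (α_post−α_prior, β_post−β_prior) successes and failures.
Total across both batches: 9−4=5 responders, 34−4=30 non-responders.
Subtract the first batch: 5−3=2 responders and 30−18=12 non-responders.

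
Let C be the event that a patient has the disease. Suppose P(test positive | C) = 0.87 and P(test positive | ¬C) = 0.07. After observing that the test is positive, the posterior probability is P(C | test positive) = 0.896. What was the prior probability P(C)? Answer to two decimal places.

In odds form, posterior odds = prior odds × likelihood ratio, so prior odds = posterior odds ÷ LR.
Posterior odds = 0.896/(1−0.896) = 8.6154. LR = 0.87/0.07 = 12.4286.
Prior odds = 8.6154/12.4286 = 0.6932, so P(C) = 0.6932/(1+0.6932) ≈ 0.41.

P(C) = 0.41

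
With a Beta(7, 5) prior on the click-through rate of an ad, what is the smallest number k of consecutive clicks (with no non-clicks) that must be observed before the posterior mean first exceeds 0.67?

k = 4

After k clicks and 0 non-clicks the posterior is Beta(7+k, 5), with mean (7+k)/(7+5+k).
Set (7+k)/(12+k) > 0.67 and solve: k > (0.67·12 − 7)/(1 − 0.67) = 3.152.
The smallest integer exceeding 3.152 is 4.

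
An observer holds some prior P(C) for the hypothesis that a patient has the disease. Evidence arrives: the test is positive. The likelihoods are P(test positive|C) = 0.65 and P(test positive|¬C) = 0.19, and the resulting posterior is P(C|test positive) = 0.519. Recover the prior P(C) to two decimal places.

P(C) = 0.24

In odds form, posterior odds = prior odds × likelihood ratio, so prior odds = posterior odds ÷ LR.
Posterior odds = 0.519/(1−0.519) = 1.0790. LR = 0.65/0.19 = 3.4211.
Prior odds = 1.0790/3.4211 = 0.3154, so P(C) = 0.3154/(1+0.3154) ≈ 0.24.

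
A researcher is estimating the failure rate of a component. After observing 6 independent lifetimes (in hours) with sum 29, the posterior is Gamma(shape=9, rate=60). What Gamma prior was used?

Gamma(shape=3, rate=31)

Gamma–exponential conjugacy: posterior shape = α + n, posterior rate = β + Σtᵢ.
So α = 9 − 6 = 3 and β = 60 − 29 = 31.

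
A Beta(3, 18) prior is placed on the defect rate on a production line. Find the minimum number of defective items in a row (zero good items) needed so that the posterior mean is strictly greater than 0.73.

After k defective items and 0 good items the posterior is Beta(3+k, 18), with mean (3+k)/(3+18+k).
Set (3+k)/(21+k) > 0.73 and solve: k > (0.73·21 − 3)/(1 − 0.73) = 45.667.
The smallest integer exceeding 45.667 is 46, and checking k=46: (49)/(67) = 0.7313 > 0.73.

k = 46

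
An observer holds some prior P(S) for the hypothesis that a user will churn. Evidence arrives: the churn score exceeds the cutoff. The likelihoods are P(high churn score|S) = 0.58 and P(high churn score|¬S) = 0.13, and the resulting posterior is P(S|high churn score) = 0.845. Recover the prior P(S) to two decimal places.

In odds form, posterior odds = prior odds × likelihood ratio, so prior odds = posterior odds ÷ LR.
Posterior odds = 0.845/(1−0.845) = 5.4516. LR = 0.58/0.13 = 4.4615.
Prior odds = 5.4516/4.4615 = 1.2219, so P(S) = 1.2219/(1+1.2219) ≈ 0.55.

P(S) = 0.55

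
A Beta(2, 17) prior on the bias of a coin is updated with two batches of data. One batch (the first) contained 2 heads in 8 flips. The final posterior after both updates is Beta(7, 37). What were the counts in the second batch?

3 heads and 14 tails

Because Beta–binomial updating is additive in the counts, the combined data contributed (α_post−α_prior, β_post−β_prior) successes and failures.
Total across both batches: 7−2=5 heads, 37−17=20 tails.
Subtract the first batch: 5−2=3 heads and 20−6=14 tails.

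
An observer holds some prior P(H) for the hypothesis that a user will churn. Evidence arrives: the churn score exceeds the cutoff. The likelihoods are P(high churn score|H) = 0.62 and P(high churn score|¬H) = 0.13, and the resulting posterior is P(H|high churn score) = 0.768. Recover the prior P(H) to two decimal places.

Bayes' rule in odds form gives O(H|E) = O(H)·[P(E|H)/P(E|¬H)], hence O(H) = O(H|E)/LR.
Posterior odds = 0.768/(1−0.768) = 3.3103. LR = 0.62/0.13 = 4.7692.
Prior odds = 3.3103/4.7692 = 0.6941, so P(H) = 0.6941/(1+0.6941) ≈ 0.41.

P(H) = 0.41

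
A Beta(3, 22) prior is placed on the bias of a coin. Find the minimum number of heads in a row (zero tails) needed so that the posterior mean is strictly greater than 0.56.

k = 26

After k heads and 0 tails the posterior is Beta(3+k, 22), with mean (3+k)/(3+22+k).
Set (3+k)/(25+k) > 0.56 and solve: k > (0.56·25 − 3)/(1 − 0.56) = 25.000.
The smallest integer exceeding 25.000 is 26.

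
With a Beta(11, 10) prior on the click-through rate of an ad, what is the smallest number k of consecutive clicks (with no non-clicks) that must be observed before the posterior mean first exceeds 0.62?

After k clicks and 0 non-clicks the posterior is Beta(11+k, 10), with mean (11+k)/(11+10+k).
Set (11+k)/(21+k) > 0.62 and solve: k > (0.62·21 − 11)/(1 − 0.62) = 5.316.
The smallest integer exceeding 5.316 is 6.

k = 6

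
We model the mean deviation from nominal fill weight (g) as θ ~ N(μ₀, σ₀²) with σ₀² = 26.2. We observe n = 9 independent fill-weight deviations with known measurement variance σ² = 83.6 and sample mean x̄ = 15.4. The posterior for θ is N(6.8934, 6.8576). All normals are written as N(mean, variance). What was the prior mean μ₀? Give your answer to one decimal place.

With known observation variance, the Normal–Normal posterior has precision τ_n = τ₀ + n/σ² and mean μ_n = (τ₀μ₀ + (n/σ²)x̄)/τ_n.
Here τ₀ = 1/26.2 = 0.038168 and τ_data = 9/83.6 = 0.107656, so τ_n = 0.145824.
Rearranging for μ₀: μ₀ = (μ_n·τ_n − τ_data·x̄)/τ₀ = (6.8934·0.145824 − 0.107656·15.4) / 0.038168 = -0.652679/0.038168 ≈ -17.1.

μ₀ = -17.1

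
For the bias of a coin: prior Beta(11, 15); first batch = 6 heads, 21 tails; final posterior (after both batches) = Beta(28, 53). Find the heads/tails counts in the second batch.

11 heads and 17 tails

Because Beta–binomial updating is additive in the counts, the combined data contributed (α_post−α_prior, β_post−β_prior) successes and failures.
Total across both batches: 28−11=17 heads, 53−15=38 tails.
Subtract the first batch: 17−6=11 heads and 38−21=17 tails.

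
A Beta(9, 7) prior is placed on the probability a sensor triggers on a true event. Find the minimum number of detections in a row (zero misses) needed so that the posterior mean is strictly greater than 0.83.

After k detections and 0 misses the posterior is Beta(9+k, 7), with mean (9+k)/(9+7+k).
Set (9+k)/(16+k) > 0.83 and solve: k > (0.83·16 − 9)/(1 − 0.83) = 25.176.
The smallest integer exceeding 25.176 is 26, and checking k=26: (35)/(42) = 0.8333 > 0.83.

k = 26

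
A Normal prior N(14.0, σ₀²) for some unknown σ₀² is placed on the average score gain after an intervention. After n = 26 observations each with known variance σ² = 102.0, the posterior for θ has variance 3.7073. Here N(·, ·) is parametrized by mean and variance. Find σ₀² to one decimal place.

Posterior precision equals prior precision plus data precision: 1/σ_n² = 1/σ₀² + n/σ².
So 1/σ₀² = 1/3.7073 − 26/102.0 = 0.269738 − 0.254902 = 0.014836.
Hence σ₀² = 1/0.014836 ≈ 67.4.

σ₀² = 67.4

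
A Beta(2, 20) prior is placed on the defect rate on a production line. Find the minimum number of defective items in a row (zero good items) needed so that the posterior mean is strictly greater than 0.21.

k = 4

After k defective items and 0 good items the posterior is Beta(2+k, 20), with mean (2+k)/(2+20+k).
Set (2+k)/(22+k) > 0.21 and solve: k > (0.21·22 − 2)/(1 − 0.21) = 3.316.
The smallest integer exceeding 3.316 is 4.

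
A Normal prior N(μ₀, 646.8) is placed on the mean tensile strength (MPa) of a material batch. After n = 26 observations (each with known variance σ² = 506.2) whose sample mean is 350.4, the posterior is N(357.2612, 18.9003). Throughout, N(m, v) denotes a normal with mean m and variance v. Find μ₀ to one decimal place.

With known observation variance, the Normal–Normal posterior has precision τ_n = τ₀ + n/σ² and mean μ_n = (τ₀μ₀ + (n/σ²)x̄)/τ_n.
Here τ₀ = 1/646.8 = 0.001546 and τ_data = 26/506.2 = 0.051363, so τ_n = 0.052909.
Rearranging for μ₀: μ₀ = (μ_n·τ_n − τ_data·x̄)/τ₀ = (357.2612·0.052909 − 0.051363·350.4) / 0.001546 = 0.904738/0.001546 ≈ 585.2.

μ₀ = 585.2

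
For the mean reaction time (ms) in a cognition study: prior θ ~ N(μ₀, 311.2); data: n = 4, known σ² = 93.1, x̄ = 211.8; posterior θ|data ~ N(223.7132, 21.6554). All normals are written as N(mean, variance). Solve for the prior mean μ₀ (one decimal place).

μ₀ = 383.0

The posterior mean is a precision-weighted average: μ_n = (τ₀μ₀ + τ_data·x̄)/(τ₀+τ_data), with τ₀=1/σ₀² and τ_data=n/σ².
Here τ₀ = 1/311.2 = 0.003213 and τ_data = 4/93.1 = 0.042965, so τ_n = 0.046178.
Rearranging for μ₀: μ₀ = (μ_n·τ_n − τ_data·x̄)/τ₀ = (223.7132·0.046178 − 0.042965·211.8) / 0.003213 = 1.230641/0.003213 ≈ 383.0.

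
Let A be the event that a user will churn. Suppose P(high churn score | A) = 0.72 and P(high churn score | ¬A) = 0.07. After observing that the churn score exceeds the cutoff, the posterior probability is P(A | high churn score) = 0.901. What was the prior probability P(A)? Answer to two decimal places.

In odds form, posterior odds = prior odds × likelihood ratio, so prior odds = posterior odds ÷ LR.
Posterior odds = 0.901/(1−0.901) = 9.1010. LR = 0.72/0.07 = 10.2857.
Prior odds = 9.1010/10.2857 = 0.8848, so P(A) = 0.8848/(1+0.8848) ≈ 0.47.

P(A) = 0.47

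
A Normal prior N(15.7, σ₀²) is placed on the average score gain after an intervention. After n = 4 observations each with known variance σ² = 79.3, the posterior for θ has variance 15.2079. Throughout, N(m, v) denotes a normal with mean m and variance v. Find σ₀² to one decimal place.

For the Normal–Normal model with known σ², precisions add: τ_n = τ₀ + n/σ².
So 1/σ₀² = 1/15.2079 − 4/79.3 = 0.065755 − 0.050441 = 0.015314.
Hence σ₀² = 1/0.015314 ≈ 65.3.

σ₀² = 65.3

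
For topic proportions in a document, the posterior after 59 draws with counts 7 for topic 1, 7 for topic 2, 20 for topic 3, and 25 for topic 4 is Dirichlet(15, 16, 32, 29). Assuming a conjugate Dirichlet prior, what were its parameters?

Dirichlet(8, 9, 12, 4)

For a Dirichlet(α) prior with multinomial counts c, the posterior is Dirichlet(α + c) componentwise.
Subtract each count from the matching posterior parameter: 15−7=8, 16−7=9, 32−20=12, 29−25=4.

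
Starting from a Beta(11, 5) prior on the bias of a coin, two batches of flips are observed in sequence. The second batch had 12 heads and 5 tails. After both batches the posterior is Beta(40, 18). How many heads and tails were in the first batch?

17 heads and 8 tails

Because Beta–binomial updating is additive in the counts, the combined data contributed (α_post−α_prior, β_post−β_prior) successes and failures.
Total across both batches: 40−11=29 heads, 18−5=13 tails.
Subtract the second batch: 29−12=17 heads and 13−5=8 tails.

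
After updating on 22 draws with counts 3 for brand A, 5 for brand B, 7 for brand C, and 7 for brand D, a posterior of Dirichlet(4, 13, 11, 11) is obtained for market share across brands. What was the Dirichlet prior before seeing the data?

For a Dirichlet(α) prior with multinomial counts c, the posterior is Dirichlet(α + c) componentwise.
Subtract each count from the matching posterior parameter: 4−3=1, 13−5=8, 11−7=4, 11−7=4.

Dirichlet(1, 8, 4, 4)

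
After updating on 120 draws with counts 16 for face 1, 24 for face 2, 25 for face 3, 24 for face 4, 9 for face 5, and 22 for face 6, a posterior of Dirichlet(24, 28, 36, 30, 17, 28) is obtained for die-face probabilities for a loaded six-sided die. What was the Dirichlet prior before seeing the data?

For a Dirichlet(α) prior with multinomial counts c, the posterior is Dirichlet(α + c) componentwise.
Subtract each count from the matching posterior parameter: 24−16=8, 28−24=4, 36−25=11, 30−24=6, 17−9=8, 28−22=6.

Dirichlet(8, 4, 11, 6, 8, 6)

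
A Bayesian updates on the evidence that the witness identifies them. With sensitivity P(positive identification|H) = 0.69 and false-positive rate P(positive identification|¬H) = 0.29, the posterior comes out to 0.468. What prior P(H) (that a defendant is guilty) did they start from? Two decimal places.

P(H) = 0.27

In odds form, posterior odds = prior odds × likelihood ratio, so prior odds = posterior odds ÷ LR.
Posterior odds = 0.468/(1−0.468) = 0.8797. LR = 0.69/0.29 = 2.3793.
Prior odds = 0.8797/2.3793 = 0.3697, so P(H) = 0.3697/(1+0.3697) ≈ 0.27.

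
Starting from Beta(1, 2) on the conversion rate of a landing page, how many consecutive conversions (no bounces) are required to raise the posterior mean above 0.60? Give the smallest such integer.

k = 3

After k conversions and 0 bounces the posterior is Beta(1+k, 2), with mean (1+k)/(1+2+k).
Set (1+k)/(3+k) > 0.60 and solve: k > (0.60·3 − 1)/(1 − 0.60) = 2.000.
The smallest integer exceeding 2.000 is 3.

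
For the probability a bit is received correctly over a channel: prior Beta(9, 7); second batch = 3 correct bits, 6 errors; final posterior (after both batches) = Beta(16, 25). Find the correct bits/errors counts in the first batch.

Because Beta–binomial updating is additive in the counts, the combined data contributed (α_post−α_prior, β_post−β_prior) successes and failures.
Total across both batches: 16−9=7 correct bits, 25−7=18 errors.
Subtract the second batch: 7−3=4 correct bits and 18−6=12 errors.

4 correct bits and 12 errors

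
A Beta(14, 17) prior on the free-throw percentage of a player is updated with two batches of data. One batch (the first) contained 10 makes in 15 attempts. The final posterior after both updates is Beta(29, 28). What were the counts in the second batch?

Because Beta–binomial updating is additive in the counts, the combined data contributed (α_post−α_prior, β_post−β_prior) successes and failures.
Total across both batches: 29−14=15 makes, 28−17=11 misses.
Subtract the first batch: 15−10=5 makes and 11−5=6 misses.

5 makes and 6 misses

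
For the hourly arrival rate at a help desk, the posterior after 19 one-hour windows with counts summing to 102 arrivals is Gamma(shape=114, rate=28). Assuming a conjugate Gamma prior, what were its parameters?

Gamma(shape=12, rate=9)

Gamma–Poisson conjugacy: posterior shape = α + Σxᵢ, posterior rate = β + n.
So α = 114 − 102 = 12 and β = 28 − 19 = 9.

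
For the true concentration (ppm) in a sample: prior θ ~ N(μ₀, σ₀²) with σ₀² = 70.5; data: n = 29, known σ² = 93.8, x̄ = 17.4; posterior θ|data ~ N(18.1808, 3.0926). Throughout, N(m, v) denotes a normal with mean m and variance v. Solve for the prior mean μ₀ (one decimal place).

The posterior mean is a precision-weighted average: μ_n = (τ₀μ₀ + τ_data·x̄)/(τ₀+τ_data), with τ₀=1/σ₀² and τ_data=n/σ².
Here τ₀ = 1/70.5 = 0.014184 and τ_data = 29/93.8 = 0.309168, so τ_n = 0.323352.
Rearranging for μ₀: μ₀ = (μ_n·τ_n − τ_data·x̄)/τ₀ = (18.1808·0.323352 − 0.309168·17.4) / 0.014184 = 0.499275/0.014184 ≈ 35.2.

μ₀ = 35.2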